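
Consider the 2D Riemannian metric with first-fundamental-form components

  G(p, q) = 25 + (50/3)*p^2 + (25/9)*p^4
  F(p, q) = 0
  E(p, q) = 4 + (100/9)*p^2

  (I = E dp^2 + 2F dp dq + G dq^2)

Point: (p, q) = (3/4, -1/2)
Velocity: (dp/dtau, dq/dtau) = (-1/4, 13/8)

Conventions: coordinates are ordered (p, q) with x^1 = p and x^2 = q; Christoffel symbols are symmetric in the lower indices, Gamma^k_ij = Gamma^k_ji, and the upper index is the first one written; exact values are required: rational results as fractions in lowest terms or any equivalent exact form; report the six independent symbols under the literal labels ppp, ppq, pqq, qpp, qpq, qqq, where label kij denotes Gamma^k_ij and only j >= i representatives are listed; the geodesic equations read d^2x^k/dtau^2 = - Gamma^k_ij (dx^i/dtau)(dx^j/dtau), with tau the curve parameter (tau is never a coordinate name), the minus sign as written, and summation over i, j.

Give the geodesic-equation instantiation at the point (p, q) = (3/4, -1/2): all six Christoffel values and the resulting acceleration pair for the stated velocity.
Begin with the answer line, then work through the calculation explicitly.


Answer: Gamma_ppp = 100/123, Gamma_ppq = 0, Gamma_pqq = -475/328, Gamma_qpp = 0, Gamma_qpq = 8/19, Gamma_qqq = 0; accelerations (d^2p/dtau^2, d^2q/dtau^2) = (237625/62976, 13/38)

E = 41/4, F = 0, G = 9025/256 at the point
E_p = 50/3, E_q = 0, F_p = 0, F_q = 0, G_p = 475/16, G_q = 0
EG - F^2 = 370025/1024;  g^inv = (1024/370025) * [[9025/256, 0], [0, 41/4]]
first-kind symbols [ij,l] = (1/2)(d_i g_jl + d_j g_il - d_l g_ij): [pp,p] = E_p/2 = 25/3, [pp,q] = F_p - E_q/2 = 0, [pq,p] = E_q/2 = 0, [pq,q] = G_p/2 = 475/32, [qq,p] = F_q - G_p/2 = -475/32, [qq,q] = G_q/2 = 0
Gamma^p_ij = (G*[ij,p] - F*[ij,q])/(EG - F^2), Gamma^q_ij = (E*[ij,q] - F*[ij,p])/(EG - F^2)
Gamma_ppp = 100/123, Gamma_ppq = 0, Gamma_pqq = -475/328, Gamma_qpp = 0, Gamma_qpq = 8/19, Gamma_qqq = 0
d^2p/dtau^2 = -(Gamma_ppp*(-1/4)^2 + 2*Gamma_ppq*(-1/4)*(13/8) + Gamma_pqq*(13/8)^2) = 237625/62976
d^2q/dtau^2 = -(Gamma_qpp*(-1/4)^2 + 2*Gamma_qpq*(-1/4)*(13/8) + Gamma_qqq*(13/8)^2) = 13/38


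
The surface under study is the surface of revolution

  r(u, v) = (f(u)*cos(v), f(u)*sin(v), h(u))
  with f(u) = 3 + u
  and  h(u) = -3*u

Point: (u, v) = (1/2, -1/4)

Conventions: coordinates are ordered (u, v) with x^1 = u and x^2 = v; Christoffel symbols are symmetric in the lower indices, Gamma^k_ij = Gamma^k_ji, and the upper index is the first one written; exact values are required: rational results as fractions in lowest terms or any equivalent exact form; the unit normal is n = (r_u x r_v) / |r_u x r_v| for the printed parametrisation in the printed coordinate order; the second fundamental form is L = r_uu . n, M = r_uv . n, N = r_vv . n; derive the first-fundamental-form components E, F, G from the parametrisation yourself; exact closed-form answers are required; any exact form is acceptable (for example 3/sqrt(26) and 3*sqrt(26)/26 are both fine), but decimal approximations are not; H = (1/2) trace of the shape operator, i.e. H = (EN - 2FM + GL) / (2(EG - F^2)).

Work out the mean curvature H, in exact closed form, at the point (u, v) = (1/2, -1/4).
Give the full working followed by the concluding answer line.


f = 7/2, f' = 1, f'' = 0, h' = -3, h'' = 0
E = 10, F = 0, G = 49/4; answer radicand W^2 = 10
unnormalised second-form numerators: l = 0, m = 0, n = -21/2; L = l/sqrt(10), and similarly M = m/sqrt(W^2), N = n/sqrt(W^2)
H = (E*n - 2*F*m + G*l) / (2*(EG - F^2)*sqrt(W^2)); E*n - 2*F*m + G*l = -105, EG - F^2 = 245/2, so H = (-3/7)/sqrt(10)

Answer: H = -3*sqrt(10)/70


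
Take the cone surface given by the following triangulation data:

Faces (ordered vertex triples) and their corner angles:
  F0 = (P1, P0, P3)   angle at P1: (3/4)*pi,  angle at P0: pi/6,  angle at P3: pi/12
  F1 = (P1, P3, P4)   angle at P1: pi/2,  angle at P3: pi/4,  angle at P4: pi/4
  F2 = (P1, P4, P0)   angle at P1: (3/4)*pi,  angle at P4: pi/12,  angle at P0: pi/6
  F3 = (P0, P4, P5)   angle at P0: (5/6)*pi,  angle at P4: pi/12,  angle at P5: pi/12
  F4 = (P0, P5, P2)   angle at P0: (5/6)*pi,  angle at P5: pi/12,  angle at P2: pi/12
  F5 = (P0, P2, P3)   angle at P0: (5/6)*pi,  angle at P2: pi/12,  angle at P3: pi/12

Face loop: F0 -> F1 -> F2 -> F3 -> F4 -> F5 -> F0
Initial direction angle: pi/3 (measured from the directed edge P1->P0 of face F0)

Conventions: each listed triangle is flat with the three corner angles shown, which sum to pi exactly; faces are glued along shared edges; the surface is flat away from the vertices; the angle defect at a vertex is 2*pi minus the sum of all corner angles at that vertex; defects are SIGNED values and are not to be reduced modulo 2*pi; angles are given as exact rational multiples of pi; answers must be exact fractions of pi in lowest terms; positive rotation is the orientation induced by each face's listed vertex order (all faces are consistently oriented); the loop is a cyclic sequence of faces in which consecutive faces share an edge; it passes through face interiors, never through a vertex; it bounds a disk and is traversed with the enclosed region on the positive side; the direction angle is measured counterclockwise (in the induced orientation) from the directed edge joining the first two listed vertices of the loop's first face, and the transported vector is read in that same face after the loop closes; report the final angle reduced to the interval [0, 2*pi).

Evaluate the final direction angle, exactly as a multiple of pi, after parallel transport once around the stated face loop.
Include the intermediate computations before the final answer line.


enclosed vertex P0: corner angles sum to (17/6)*pi, defect = 2*pi - (17/6)*pi = (-5/6)*pi
enclosed vertex P1: corner angles sum to 2*pi, defect = 2*pi - 2*pi = 0
the rotation equals the total enclosed defect, so the final angle is initial + defects (mod 2*pi)
final angle = pi/3 - (5/6)*pi = (3/2)*pi (mod 2*pi)

Answer: final direction angle = (3/2)*pi


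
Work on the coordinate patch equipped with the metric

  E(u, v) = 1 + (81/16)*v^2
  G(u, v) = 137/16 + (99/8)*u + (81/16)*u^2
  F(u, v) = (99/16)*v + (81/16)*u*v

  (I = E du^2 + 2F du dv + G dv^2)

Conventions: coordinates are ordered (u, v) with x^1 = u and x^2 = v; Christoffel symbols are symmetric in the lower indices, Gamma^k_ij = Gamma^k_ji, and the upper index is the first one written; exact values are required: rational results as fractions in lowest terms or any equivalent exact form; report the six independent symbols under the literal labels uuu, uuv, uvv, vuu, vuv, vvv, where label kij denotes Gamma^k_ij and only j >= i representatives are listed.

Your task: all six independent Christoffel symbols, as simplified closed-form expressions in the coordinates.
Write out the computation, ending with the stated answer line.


E = 1 + (81/16)*v^2; F = (99/16)*v + (81/16)*u*v; G = 137/16 + (99/8)*u + (81/16)*u^2
Gamma^k_ij = (1/2) g^{kl} (d_i g_jl + d_j g_il - d_l g_ij), with g^inv = (1/(EG-F^2)) [[G, -F], [-F, E]]
first partials: E_u = 0, E_v = (81/8)*v, F_u = (81/16)*v, F_v = 99/16 + (81/16)*u, G_u = 99/8 + (81/8)*u, G_v = 0
D = EG - F^2 = 137/16 + (99/8)*u + (81/16)*v^2 + (81/16)*u^2
expanded: Gamma^u_uu = (G E_u - 2F F_u + F E_v)/(2D), Gamma^u_uv = (G E_v - F G_u)/(2D), Gamma^u_vv = (2G F_v - G G_u - F G_v)/(2D), Gamma^v_uu = (2E F_u - E E_v - F E_u)/(2D), Gamma^v_uv = (E G_u - F E_v)/(2D), Gamma^v_vv = (E G_v - 2F F_v + F G_u)/(2D); substitute and cancel common factors

Answer: Gamma_uuu = 0, Gamma_uuv = 81*v/(81*u^2 + 198*u + 81*v^2 + 137), Gamma_uvv = 0, Gamma_vuu = 0, Gamma_vuv = (81*u + 99)/(81*u^2 + 198*u + 81*v^2 + 137), Gamma_vvv = 0


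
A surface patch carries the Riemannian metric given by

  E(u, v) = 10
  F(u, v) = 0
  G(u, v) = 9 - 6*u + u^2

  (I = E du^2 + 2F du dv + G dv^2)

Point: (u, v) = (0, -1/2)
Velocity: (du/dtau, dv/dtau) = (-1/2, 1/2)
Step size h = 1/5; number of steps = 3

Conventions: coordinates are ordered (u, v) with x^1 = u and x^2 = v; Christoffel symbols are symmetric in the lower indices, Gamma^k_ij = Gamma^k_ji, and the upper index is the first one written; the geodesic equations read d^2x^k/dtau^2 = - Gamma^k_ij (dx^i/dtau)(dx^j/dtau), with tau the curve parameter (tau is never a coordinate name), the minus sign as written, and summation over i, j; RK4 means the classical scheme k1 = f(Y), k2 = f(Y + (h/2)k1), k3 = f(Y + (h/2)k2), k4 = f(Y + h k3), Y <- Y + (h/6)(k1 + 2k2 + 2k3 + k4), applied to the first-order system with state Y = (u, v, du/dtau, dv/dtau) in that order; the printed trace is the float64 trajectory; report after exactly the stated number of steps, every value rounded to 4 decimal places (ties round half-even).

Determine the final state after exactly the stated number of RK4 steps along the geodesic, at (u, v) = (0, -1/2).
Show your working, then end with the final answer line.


f(Y) = (du/dtau, dv/dtau, -Gamma^u_ij Y'^i Y'^j, -Gamma^v_ij Y'^i Y'^j) with the Gammas evaluated at the stage position; h = 0.200000; intermediate values shown to 6 dp
step 0: u = 0.0000, v = -0.5000, du/dtau = -0.5000, dv/dtau = 0.5000
step 1:
  k1: at (u, v) = (0.000000, -0.500000), (du/dtau, dv/dtau) = (-0.500000, 0.500000); Gamma_uuu = 0.000000, Gamma_uuv = 0.000000, Gamma_uvv = 0.300000, Gamma_vuu = 0.000000, Gamma_vuv = -0.333333, Gamma_vvv = 0.000000; k1 = (-0.500000, 0.500000, -0.075000, -0.166667)
  k2: at (u, v) = (-0.050000, -0.450000), (du/dtau, dv/dtau) = (-0.507500, 0.483333); Gamma_uuu = 0.000000, Gamma_uuv = 0.000000, Gamma_uvv = 0.305000, Gamma_vuu = 0.000000, Gamma_vuv = -0.327869, Gamma_vvv = 0.000000; k2 = (-0.507500, 0.483333, -0.071251, -0.160847)
  k3: at (u, v) = (-0.050750, -0.451667), (du/dtau, dv/dtau) = (-0.507125, 0.483915); Gamma_uuu = 0.000000, Gamma_uuv = 0.000000, Gamma_uvv = 0.305075, Gamma_vuu = 0.000000, Gamma_vuv = -0.327788, Gamma_vvv = 0.000000; k3 = (-0.507125, 0.483915, -0.071441, -0.160882)
  k4: at (u, v) = (-0.101425, -0.403217), (du/dtau, dv/dtau) = (-0.514288, 0.467824); Gamma_uuu = 0.000000, Gamma_uuv = 0.000000, Gamma_uvv = 0.310143, Gamma_vuu = 0.000000, Gamma_vuv = -0.322432, Gamma_vvv = 0.000000; k4 = (-0.514288, 0.467824, -0.067877, -0.155152)
  Y <- Y + (h/6)(k1 + 2k2 + 2k3 + k4): u = -0.1015, v = -0.4033, du/dtau = -0.5143, dv/dtau = 0.4678
step 2:
  k1: at (u, v) = (-0.101451, -0.403256), (du/dtau, dv/dtau) = (-0.514275, 0.467824); Gamma_uuu = 0.000000, Gamma_uuv = 0.000000, Gamma_uvv = 0.310145, Gamma_vuu = 0.000000, Gamma_vuv = -0.322430, Gamma_vvv = 0.000000; k1 = (-0.514275, 0.467824, -0.067878, -0.155147)
  k2: at (u, v) = (-0.152879, -0.356474), (du/dtau, dv/dtau) = (-0.521063, 0.452309); Gamma_uuu = 0.000000, Gamma_uuv = 0.000000, Gamma_uvv = 0.315288, Gamma_vuu = 0.000000, Gamma_vuv = -0.317170, Gamma_vvv = 0.000000; k2 = (-0.521063, 0.452309, -0.064503, -0.149503)
  k3: at (u, v) = (-0.153558, -0.358025), (du/dtau, dv/dtau) = (-0.520726, 0.452874); Gamma_uuu = 0.000000, Gamma_uuv = 0.000000, Gamma_uvv = 0.315356, Gamma_vuu = 0.000000, Gamma_vuv = -0.317102, Gamma_vvv = 0.000000; k3 = (-0.520726, 0.452874, -0.064678, -0.149560)
  k4: at (u, v) = (-0.205596, -0.312681), (du/dtau, dv/dtau) = (-0.527211, 0.437912); Gamma_uuu = 0.000000, Gamma_uuv = 0.000000, Gamma_uvv = 0.320560, Gamma_vuu = 0.000000, Gamma_vuv = -0.311954, Gamma_vvv = 0.000000; k4 = (-0.527211, 0.437912, -0.061473, -0.144043)
  Y <- Y + (h/6)(k1 + 2k2 + 2k3 + k4): u = -0.2056, v = -0.3127, du/dtau = -0.5272, dv/dtau = 0.4379
step 3:
  k1: at (u, v) = (-0.205620, -0.312719), (du/dtau, dv/dtau) = (-0.527199, 0.437914); Gamma_uuu = 0.000000, Gamma_uuv = 0.000000, Gamma_uvv = 0.320562, Gamma_vuu = 0.000000, Gamma_vuv = -0.311952, Gamma_vvv = 0.000000; k1 = (-0.527199, 0.437914, -0.061474, -0.144039)
  k2: at (u, v) = (-0.258340, -0.268928), (du/dtau, dv/dtau) = (-0.533346, 0.423510); Gamma_uuu = 0.000000, Gamma_uuv = 0.000000, Gamma_uvv = 0.325834, Gamma_vuu = 0.000000, Gamma_vuv = -0.306905, Gamma_vvv = 0.000000; k2 = (-0.533346, 0.423510, -0.058442, -0.138646)
  k3: at (u, v) = (-0.258955, -0.270368), (du/dtau, dv/dtau) = (-0.533043, 0.424049); Gamma_uuu = 0.000000, Gamma_uuv = 0.000000, Gamma_uvv = 0.325895, Gamma_vuu = 0.000000, Gamma_vuv = -0.306847, Gamma_vvv = 0.000000; k3 = (-0.533043, 0.424049, -0.058602, -0.138717)
  k4: at (u, v) = (-0.312229, -0.227909), (du/dtau, dv/dtau) = (-0.538919, 0.410170); Gamma_uuu = 0.000000, Gamma_uuv = 0.000000, Gamma_uvv = 0.331223, Gamma_vuu = 0.000000, Gamma_vuv = -0.301912, Gamma_vvv = 0.000000; k4 = (-0.538919, 0.410170, -0.055725, -0.133474)
  Y <- Y + (h/6)(k1 + 2k2 + 2k3 + k4): u = -0.3123, v = -0.2279, du/dtau = -0.5389, dv/dtau = 0.4102

Answer: u = -0.3123, v = -0.2279, du/dtau = -0.5389, dv/dtau = 0.4102


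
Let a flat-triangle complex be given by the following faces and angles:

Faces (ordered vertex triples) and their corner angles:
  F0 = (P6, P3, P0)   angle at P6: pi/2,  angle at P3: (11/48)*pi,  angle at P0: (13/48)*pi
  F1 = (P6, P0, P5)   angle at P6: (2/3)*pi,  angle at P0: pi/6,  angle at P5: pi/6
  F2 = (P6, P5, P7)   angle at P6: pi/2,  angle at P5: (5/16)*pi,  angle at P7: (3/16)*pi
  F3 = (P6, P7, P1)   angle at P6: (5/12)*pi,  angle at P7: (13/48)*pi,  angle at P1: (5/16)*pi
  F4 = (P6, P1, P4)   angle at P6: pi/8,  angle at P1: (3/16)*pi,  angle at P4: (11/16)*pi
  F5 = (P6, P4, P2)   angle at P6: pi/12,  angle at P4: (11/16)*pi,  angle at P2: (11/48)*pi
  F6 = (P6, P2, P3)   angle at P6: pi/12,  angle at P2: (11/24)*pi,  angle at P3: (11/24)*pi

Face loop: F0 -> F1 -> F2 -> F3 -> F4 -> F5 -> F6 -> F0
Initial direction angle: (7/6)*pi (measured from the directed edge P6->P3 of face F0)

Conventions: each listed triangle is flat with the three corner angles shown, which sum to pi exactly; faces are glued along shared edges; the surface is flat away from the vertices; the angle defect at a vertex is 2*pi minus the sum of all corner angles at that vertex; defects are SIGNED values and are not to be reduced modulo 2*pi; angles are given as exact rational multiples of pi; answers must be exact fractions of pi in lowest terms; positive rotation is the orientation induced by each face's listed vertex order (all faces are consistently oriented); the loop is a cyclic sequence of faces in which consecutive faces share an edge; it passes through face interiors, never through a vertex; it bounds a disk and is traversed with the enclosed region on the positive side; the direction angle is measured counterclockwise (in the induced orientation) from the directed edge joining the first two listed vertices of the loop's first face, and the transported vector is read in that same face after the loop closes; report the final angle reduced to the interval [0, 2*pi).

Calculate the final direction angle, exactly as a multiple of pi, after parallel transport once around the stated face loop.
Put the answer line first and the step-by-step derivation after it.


Answer: final direction angle = (19/24)*pi

enclosed vertex P6: corner angles sum to (19/8)*pi, defect = 2*pi - (19/8)*pi = (-3/8)*pi
transport around the loop rotates by the sum of enclosed defects; add to the initial angle mod 2*pi
final angle = (7/6)*pi - (3/8)*pi = (19/24)*pi (mod 2*pi)


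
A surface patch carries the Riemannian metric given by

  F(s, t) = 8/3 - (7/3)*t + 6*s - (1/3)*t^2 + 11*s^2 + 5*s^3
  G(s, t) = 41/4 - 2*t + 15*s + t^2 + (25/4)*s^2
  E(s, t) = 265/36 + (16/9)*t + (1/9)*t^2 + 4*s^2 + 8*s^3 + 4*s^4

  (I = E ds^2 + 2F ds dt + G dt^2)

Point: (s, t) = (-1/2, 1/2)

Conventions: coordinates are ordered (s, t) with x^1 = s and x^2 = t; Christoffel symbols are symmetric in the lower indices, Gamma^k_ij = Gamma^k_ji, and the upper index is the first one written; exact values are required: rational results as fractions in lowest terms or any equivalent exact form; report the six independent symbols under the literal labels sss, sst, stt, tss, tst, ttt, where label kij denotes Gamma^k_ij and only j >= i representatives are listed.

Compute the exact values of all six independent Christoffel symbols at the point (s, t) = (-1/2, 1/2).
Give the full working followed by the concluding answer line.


E = 307/36, F = 13/24, G = 57/16 at the point
E_s = 0, E_t = 17/9, F_s = -5/4, F_t = -8/3, G_s = 35/4, G_t = -1
EG - F^2 = 8665/288;  g^inv = (288/8665) * [[57/16, -13/24], [-13/24, 307/36]]
first-kind symbols [ij,l] = (1/2)(d_i g_jl + d_j g_il - d_l g_ij): [ss,s] = E_s/2 = 0, [ss,t] = F_s - E_t/2 = -79/36, [st,s] = E_t/2 = 17/18, [st,t] = G_s/2 = 35/8, [tt,s] = F_t - G_s/2 = -169/24, [tt,t] = G_t/2 = -1/2
Gamma^s_ij = (G*[ij,s] - F*[ij,t])/(EG - F^2), Gamma^t_ij = (E*[ij,t] - F*[ij,s])/(EG - F^2)

Answer: Gamma_sss = 1027/25995, Gamma_sst = 573/17330, Gamma_stt = -28587/34660, Gamma_tss = -48506/77985, Gamma_tst = 31793/25995, Gamma_ttt = -259/17330


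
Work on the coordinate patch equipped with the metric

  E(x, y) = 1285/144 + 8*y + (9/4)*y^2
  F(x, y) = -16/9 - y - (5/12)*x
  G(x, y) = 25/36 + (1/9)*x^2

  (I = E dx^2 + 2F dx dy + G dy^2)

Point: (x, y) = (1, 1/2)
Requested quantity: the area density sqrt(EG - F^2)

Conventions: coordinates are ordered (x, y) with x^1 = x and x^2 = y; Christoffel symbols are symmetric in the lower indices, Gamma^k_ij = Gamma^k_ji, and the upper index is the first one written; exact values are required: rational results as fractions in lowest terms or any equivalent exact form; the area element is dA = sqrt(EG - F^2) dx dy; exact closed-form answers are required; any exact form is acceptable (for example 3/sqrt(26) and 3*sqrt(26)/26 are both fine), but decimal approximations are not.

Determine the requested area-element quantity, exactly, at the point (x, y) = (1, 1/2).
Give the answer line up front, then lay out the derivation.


Answer: sqrt(EG - F^2) = sqrt(18682)/72

E = 971/72, F = -97/36, G = 29/36; EG - F^2 = 9341/2592


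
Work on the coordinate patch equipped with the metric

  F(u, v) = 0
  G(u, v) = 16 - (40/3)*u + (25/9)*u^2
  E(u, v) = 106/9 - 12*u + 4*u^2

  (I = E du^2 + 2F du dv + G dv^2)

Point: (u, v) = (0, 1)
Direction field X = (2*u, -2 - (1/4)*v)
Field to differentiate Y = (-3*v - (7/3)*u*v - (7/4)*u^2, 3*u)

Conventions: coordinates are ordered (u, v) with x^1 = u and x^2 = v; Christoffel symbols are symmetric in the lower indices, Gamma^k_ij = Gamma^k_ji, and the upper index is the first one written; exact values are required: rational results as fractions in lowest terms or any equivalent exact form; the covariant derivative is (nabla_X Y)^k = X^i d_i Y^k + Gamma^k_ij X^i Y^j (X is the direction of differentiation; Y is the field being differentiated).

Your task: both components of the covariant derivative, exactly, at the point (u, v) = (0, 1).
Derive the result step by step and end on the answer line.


E = 106/9, F = 0, G = 16 at the point
E_u = -12, E_v = 0, F_u = 0, F_v = 0, G_u = -40/3, G_v = 0
EG - F^2 = 1696/9;  g^inv = (9/1696) * [[16, 0], [0, 106/9]]
first-kind symbols [ij,l] = (1/2)(d_i g_jl + d_j g_il - d_l g_ij): [uu,u] = E_u/2 = -6, [uu,v] = F_u - E_v/2 = 0, [uv,u] = E_v/2 = 0, [uv,v] = G_u/2 = -20/3, [vv,u] = F_v - G_u/2 = 20/3, [vv,v] = G_v/2 = 0
Gamma^u_ij = (G*[ij,u] - F*[ij,v])/(EG - F^2), Gamma^v_ij = (E*[ij,v] - F*[ij,u])/(EG - F^2)
Gamma_uuu = -27/53, Gamma_uuv = 0, Gamma_uvv = 30/53, Gamma_vuu = 0, Gamma_vuv = -5/12, Gamma_vvv = 0
X = (0, -9/4), Y = (-3, 0) at the point

Answer: (nabla_X Y)^u = 27/4, (nabla_X Y)^v = -45/16


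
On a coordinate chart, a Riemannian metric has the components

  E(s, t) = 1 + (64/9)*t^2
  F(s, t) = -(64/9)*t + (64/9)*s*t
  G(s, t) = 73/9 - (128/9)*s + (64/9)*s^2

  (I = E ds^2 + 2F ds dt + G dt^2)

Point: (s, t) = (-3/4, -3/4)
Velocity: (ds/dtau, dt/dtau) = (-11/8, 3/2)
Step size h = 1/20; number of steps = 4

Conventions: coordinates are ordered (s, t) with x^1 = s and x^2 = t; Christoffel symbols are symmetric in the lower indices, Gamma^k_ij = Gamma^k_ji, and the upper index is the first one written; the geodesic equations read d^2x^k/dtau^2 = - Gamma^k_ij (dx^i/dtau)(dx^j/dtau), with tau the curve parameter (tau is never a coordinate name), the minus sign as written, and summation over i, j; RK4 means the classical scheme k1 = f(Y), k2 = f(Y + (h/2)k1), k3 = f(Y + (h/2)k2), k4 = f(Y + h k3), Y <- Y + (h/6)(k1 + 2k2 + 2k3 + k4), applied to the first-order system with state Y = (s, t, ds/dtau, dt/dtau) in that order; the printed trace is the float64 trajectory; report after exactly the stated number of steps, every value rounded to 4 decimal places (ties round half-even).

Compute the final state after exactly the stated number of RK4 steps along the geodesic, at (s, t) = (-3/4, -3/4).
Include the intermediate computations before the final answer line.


f(Y) = (ds/dtau, dt/dtau, -Gamma^s_ij Y'^i Y'^j, -Gamma^t_ij Y'^i Y'^j) with the Gammas evaluated at the stage position; h = 0.050000; intermediate values shown to 6 dp
step 0: s = -0.7500, t = -0.7500, ds/dtau = -1.3750, dt/dtau = 1.5000
step 1:
  k1: at (s, t) = (-0.750000, -0.750000), (ds/dtau, dt/dtau) = (-1.375000, 1.500000); Gamma_sss = 0.000000, Gamma_sst = -0.199170, Gamma_stt = 0.000000, Gamma_tss = 0.000000, Gamma_tst = -0.464730, Gamma_ttt = 0.000000; k1 = (-1.375000, 1.500000, -0.821577, -1.917012)
  k2: at (s, t) = (-0.784375, -0.712500), (ds/dtau, dt/dtau) = (-1.395539, 1.452075); Gamma_sss = 0.000000, Gamma_sst = -0.185921, Gamma_stt = 0.000000, Gamma_tss = 0.000000, Gamma_tst = -0.465618, Gamma_ttt = 0.000000; k2 = (-1.395539, 1.452075, -0.753510, -1.887081)
  k3: at (s, t) = (-0.784888, -0.713698), (ds/dtau, dt/dtau) = (-1.393838, 1.452823); Gamma_sss = 0.000000, Gamma_sst = -0.186062, Gamma_stt = 0.000000, Gamma_tss = 0.000000, Gamma_tst = -0.465322, Gamma_ttt = 0.000000; k3 = (-1.393838, 1.452823, -0.753549, -1.884552)
  k4: at (s, t) = (-0.819692, -0.677359), (ds/dtau, dt/dtau) = (-1.412677, 1.405772); Gamma_sss = 0.000000, Gamma_sst = -0.173206, Gamma_stt = 0.000000, Gamma_tss = 0.000000, Gamma_tst = -0.465309, Gamma_ttt = 0.000000; k4 = (-1.412677, 1.405772, -0.687940, -1.848116)
  Y <- Y + (h/6)(k1 + 2k2 + 2k3 + k4): s = -0.8197, t = -0.6774, ds/dtau = -1.4127, dt/dtau = 1.4058
step 2:
  k1: at (s, t) = (-0.819720, -0.677370), (ds/dtau, dt/dtau) = (-1.412697, 1.405763); Gamma_sss = 0.000000, Gamma_sst = -0.173203, Gamma_stt = 0.000000, Gamma_tss = 0.000000, Gamma_tst = -0.465302, Gamma_ttt = 0.000000; k1 = (-1.412697, 1.405763, -0.687935, -1.848103)
  k2: at (s, t) = (-0.855038, -0.642226), (ds/dtau, dt/dtau) = (-1.429895, 1.359561); Gamma_sss = 0.000000, Gamma_sst = -0.160788, Gamma_stt = 0.000000, Gamma_tss = 0.000000, Gamma_tst = -0.464428, Gamma_ttt = 0.000000; k2 = (-1.429895, 1.359561, -0.625153, -1.805722)
  k3: at (s, t) = (-0.855468, -0.643381), (ds/dtau, dt/dtau) = (-1.428326, 1.360620); Gamma_sss = 0.000000, Gamma_sst = -0.160953, Gamma_stt = 0.000000, Gamma_tss = 0.000000, Gamma_tst = -0.464177, Gamma_ttt = 0.000000; k3 = (-1.428326, 1.360620, -0.625595, -1.804173)
  k4: at (s, t) = (-0.891137, -0.609339), (ds/dtau, dt/dtau) = (-1.443977, 1.315555); Gamma_sss = 0.000000, Gamma_sst = -0.149044, Gamma_stt = 0.000000, Gamma_tss = 0.000000, Gamma_tst = -0.462571, Gamma_ttt = 0.000000; k4 = (-1.443977, 1.315555, -0.566257, -1.757428)
  Y <- Y + (h/6)(k1 + 2k2 + 2k3 + k4): s = -0.8912, t = -0.6094, ds/dtau = -1.4440, dt/dtau = 1.3156
step 3:
  k1: at (s, t) = (-0.891163, -0.609356), (ds/dtau, dt/dtau) = (-1.443994, 1.315552); Gamma_sss = 0.000000, Gamma_sst = -0.149044, Gamma_stt = 0.000000, Gamma_tss = 0.000000, Gamma_tst = -0.462564, Gamma_ttt = 0.000000; k1 = (-1.443994, 1.315552, -0.566262, -1.757419)
  k2: at (s, t) = (-0.927263, -0.576467), (ds/dtau, dt/dtau) = (-1.458151, 1.271617); Gamma_sss = 0.000000, Gamma_sst = -0.137671, Gamma_stt = 0.000000, Gamma_tss = 0.000000, Gamma_tst = -0.460266, Gamma_ttt = 0.000000; k2 = (-1.458151, 1.271617, -0.510542, -1.706859)
  k3: at (s, t) = (-0.927617, -0.577566), (ds/dtau, dt/dtau) = (-1.456758, 1.272881); Gamma_sss = 0.000000, Gamma_sst = -0.137847, Gamma_stt = 0.000000, Gamma_tss = 0.000000, Gamma_tst = -0.460061, Gamma_ttt = 0.000000; k3 = (-1.456758, 1.272881, -0.511213, -1.706164)
  k4: at (s, t) = (-0.964001, -0.545712), (ds/dtau, dt/dtau) = (-1.469555, 1.230244); Gamma_sss = 0.000000, Gamma_sst = -0.127036, Gamma_stt = 0.000000, Gamma_tss = 0.000000, Gamma_tst = -0.457199, Gamma_ttt = 0.000000; k4 = (-1.469555, 1.230244, -0.459340, -1.653150)
  Y <- Y + (h/6)(k1 + 2k2 + 2k3 + k4): s = -0.9640, t = -0.5457, ds/dtau = -1.4696, dt/dtau = 1.2302
step 4:
  k1: at (s, t) = (-0.964024, -0.545733), (ds/dtau, dt/dtau) = (-1.469570, 1.230247); Gamma_sss = 0.000000, Gamma_sst = -0.127038, Gamma_stt = 0.000000, Gamma_tss = 0.000000, Gamma_tst = -0.457192, Gamma_ttt = 0.000000; k1 = (-1.469570, 1.230247, -0.459351, -1.653147)
  k2: at (s, t) = (-1.000764, -0.514977), (ds/dtau, dt/dtau) = (-1.481054, 1.188919); Gamma_sss = 0.000000, Gamma_sst = -0.116804, Gamma_stt = 0.000000, Gamma_tss = 0.000000, Gamma_tst = -0.453803, Gamma_ttt = 0.000000; k2 = (-1.481054, 1.188919, -0.411351, -1.598161)
  k3: at (s, t) = (-1.001051, -0.516010), (ds/dtau, dt/dtau) = (-1.479854, 1.190293); Gamma_sss = 0.000000, Gamma_sst = -0.116980, Gamma_stt = 0.000000, Gamma_tss = 0.000000, Gamma_tst = -0.453640, Gamma_ttt = 0.000000; k3 = (-1.479854, 1.190293, -0.412111, -1.598139)
  k4: at (s, t) = (-1.038017, -0.486218), (ds/dtau, dt/dtau) = (-1.490176, 1.150340); Gamma_sss = 0.000000, Gamma_sst = -0.107320, Gamma_stt = 0.000000, Gamma_tss = 0.000000, Gamma_tst = -0.449839, Gamma_ttt = 0.000000; k4 = (-1.490176, 1.150340, -0.367938, -1.542237)
  Y <- Y + (h/6)(k1 + 2k2 + 2k3 + k4): s = -1.0380, t = -0.4862, ds/dtau = -1.4902, dt/dtau = 1.1503

Answer: s = -1.0380, t = -0.4862, ds/dtau = -1.4902, dt/dtau = 1.1503


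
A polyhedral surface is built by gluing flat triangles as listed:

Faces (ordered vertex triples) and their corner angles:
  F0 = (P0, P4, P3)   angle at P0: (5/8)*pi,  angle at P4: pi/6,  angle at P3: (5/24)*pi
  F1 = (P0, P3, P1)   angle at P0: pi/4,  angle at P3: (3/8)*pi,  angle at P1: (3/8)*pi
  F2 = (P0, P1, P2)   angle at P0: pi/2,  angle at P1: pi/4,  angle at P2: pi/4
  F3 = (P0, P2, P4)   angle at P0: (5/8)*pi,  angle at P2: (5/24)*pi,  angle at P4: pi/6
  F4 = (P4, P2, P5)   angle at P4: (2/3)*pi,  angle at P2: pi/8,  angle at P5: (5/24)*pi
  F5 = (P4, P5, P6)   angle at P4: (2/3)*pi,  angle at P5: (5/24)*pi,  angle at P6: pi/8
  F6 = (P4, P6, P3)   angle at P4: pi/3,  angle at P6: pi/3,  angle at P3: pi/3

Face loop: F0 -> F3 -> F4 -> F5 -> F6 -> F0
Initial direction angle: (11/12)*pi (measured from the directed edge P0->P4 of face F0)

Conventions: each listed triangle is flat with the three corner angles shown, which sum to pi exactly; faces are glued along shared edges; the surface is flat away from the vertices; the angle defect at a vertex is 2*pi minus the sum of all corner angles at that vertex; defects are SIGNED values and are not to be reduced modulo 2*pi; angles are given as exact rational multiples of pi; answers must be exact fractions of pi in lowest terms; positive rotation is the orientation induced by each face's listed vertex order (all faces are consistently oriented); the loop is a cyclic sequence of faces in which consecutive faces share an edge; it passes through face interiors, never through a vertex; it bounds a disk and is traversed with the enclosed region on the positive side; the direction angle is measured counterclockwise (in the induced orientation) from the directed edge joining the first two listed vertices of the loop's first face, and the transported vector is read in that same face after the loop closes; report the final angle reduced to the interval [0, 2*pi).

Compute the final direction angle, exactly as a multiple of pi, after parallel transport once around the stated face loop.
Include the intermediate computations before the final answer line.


enclosed vertex P4: corner angles sum to 2*pi, defect = 2*pi - 2*pi = 0
the final direction is the initial angle plus the enclosed defects, taken mod 2*pi in the induced orientation
final angle = (11/12)*pi + 0 = (11/12)*pi (mod 2*pi)

Answer: final direction angle = (11/12)*pi


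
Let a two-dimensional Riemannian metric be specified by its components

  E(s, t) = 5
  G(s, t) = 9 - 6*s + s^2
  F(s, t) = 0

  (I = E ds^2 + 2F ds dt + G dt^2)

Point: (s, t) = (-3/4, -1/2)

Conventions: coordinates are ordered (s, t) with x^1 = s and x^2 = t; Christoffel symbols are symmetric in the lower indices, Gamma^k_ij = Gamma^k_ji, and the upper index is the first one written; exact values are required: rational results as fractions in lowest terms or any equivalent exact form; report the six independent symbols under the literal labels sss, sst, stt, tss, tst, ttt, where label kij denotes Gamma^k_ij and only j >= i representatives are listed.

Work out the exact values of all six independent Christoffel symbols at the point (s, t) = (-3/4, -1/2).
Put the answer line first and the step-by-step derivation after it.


Answer: Gamma_sss = 0, Gamma_sst = 0, Gamma_stt = 3/4, Gamma_tss = 0, Gamma_tst = -4/15, Gamma_ttt = 0

E = 5, F = 0, G = 225/16 at the point
E_s = 0, E_t = 0, F_s = 0, F_t = 0, G_s = -15/2, G_t = 0
EG - F^2 = 1125/16;  g^inv = (16/1125) * [[225/16, 0], [0, 5]]
first-kind symbols [ij,l] = (1/2)(d_i g_jl + d_j g_il - d_l g_ij): [ss,s] = E_s/2 = 0, [ss,t] = F_s - E_t/2 = 0, [st,s] = E_t/2 = 0, [st,t] = G_s/2 = -15/4, [tt,s] = F_t - G_s/2 = 15/4, [tt,t] = G_t/2 = 0
Gamma^s_ij = (G*[ij,s] - F*[ij,t])/(EG - F^2), Gamma^t_ij = (E*[ij,t] - F*[ij,s])/(EG - F^2)


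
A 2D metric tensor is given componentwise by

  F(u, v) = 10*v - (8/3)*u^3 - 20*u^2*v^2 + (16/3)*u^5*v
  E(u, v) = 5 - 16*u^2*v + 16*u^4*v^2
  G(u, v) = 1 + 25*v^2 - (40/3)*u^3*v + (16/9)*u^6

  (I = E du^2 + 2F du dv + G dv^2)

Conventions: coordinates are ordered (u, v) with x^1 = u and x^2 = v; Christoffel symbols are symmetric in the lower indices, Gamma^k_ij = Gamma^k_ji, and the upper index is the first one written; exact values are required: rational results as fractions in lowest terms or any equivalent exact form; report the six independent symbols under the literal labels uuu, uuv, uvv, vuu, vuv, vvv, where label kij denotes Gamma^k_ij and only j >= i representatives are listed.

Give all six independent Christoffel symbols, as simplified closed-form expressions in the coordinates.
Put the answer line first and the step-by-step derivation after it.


Answer: Gamma_uuu = (288*u^3*v^2 - 144*u*v)/(16*u^6 + 144*u^4*v^2 - 120*u^3*v - 144*u^2*v + 225*v^2 + 45), Gamma_uuv = (144*u^4*v - 72*u^2)/(16*u^6 + 144*u^4*v^2 - 120*u^3*v - 144*u^2*v + 225*v^2 + 45), Gamma_uvv = (-180*u^2*v + 90)/(16*u^6 + 144*u^4*v^2 - 120*u^3*v - 144*u^2*v + 225*v^2 + 45), Gamma_vuu = (96*u^4*v - 360*u*v^2)/(16*u^6 + 144*u^4*v^2 - 120*u^3*v - 144*u^2*v + 225*v^2 + 45), Gamma_vuv = (48*u^5 - 180*u^2*v)/(16*u^6 + 144*u^4*v^2 - 120*u^3*v - 144*u^2*v + 225*v^2 + 45), Gamma_vvv = (-60*u^3 + 225*v)/(16*u^6 + 144*u^4*v^2 - 120*u^3*v - 144*u^2*v + 225*v^2 + 45)

E = 5 - 16*u^2*v + 16*u^4*v^2; F = 10*v - (8/3)*u^3 - 20*u^2*v^2 + (16/3)*u^5*v; G = 1 + 25*v^2 - (40/3)*u^3*v + (16/9)*u^6
Gamma^k_ij = (1/2) g^{kl} (d_i g_jl + d_j g_il - d_l g_ij), with g^inv = (1/(EG-F^2)) [[G, -F], [-F, E]]
first partials: E_u = -32*u*v + 64*u^3*v^2, E_v = -16*u^2 + 32*u^4*v, F_u = -8*u^2 - 40*u*v^2 + (80/3)*u^4*v, F_v = 10 - 40*u^2*v + (16/3)*u^5, G_u = -40*u^2*v + (32/3)*u^5, G_v = 50*v - (40/3)*u^3
D = EG - F^2 = 5 + 25*v^2 - 16*u^2*v - (40/3)*u^3*v + 16*u^4*v^2 + (16/9)*u^6
expanded: Gamma^u_uu = (G E_u - 2F F_u + F E_v)/(2D), Gamma^u_uv = (G E_v - F G_u)/(2D), Gamma^u_vv = (2G F_v - G G_u - F G_v)/(2D), Gamma^v_uu = (2E F_u - E E_v - F E_u)/(2D), Gamma^v_uv = (E G_u - F E_v)/(2D), Gamma^v_vv = (E G_v - 2F F_v + F G_u)/(2D); substitute and cancel common factors


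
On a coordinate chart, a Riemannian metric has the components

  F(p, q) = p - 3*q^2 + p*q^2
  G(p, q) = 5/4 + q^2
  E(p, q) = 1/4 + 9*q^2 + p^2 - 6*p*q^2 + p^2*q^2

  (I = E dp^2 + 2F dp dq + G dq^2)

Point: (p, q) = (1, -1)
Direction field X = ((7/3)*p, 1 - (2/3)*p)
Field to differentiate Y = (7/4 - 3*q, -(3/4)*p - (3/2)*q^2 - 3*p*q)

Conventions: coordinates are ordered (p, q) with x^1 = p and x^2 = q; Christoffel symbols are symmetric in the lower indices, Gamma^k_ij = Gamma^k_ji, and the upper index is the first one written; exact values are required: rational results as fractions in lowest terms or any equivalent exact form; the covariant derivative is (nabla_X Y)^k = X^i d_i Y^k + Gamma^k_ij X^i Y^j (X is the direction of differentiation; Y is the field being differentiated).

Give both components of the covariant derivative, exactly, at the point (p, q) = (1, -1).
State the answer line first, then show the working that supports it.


Answer: (nabla_X Y)^p = 44/173, (nabla_X Y)^q = 73183/2076

E = 21/4, F = -1, G = 9/4 at the point
E_p = -2, E_q = -8, F_p = 2, F_q = 4, G_p = 0, G_q = -2
EG - F^2 = 173/16;  g^inv = (16/173) * [[9/4, 1], [1, 21/4]]
first-kind symbols [ij,l] = (1/2)(d_i g_jl + d_j g_il - d_l g_ij): [pp,p] = E_p/2 = -1, [pp,q] = F_p - E_q/2 = 6, [pq,p] = E_q/2 = -4, [pq,q] = G_p/2 = 0, [qq,p] = F_q - G_p/2 = 4, [qq,q] = G_q/2 = -1
Gamma^p_ij = (G*[ij,p] - F*[ij,q])/(EG - F^2), Gamma^q_ij = (E*[ij,q] - F*[ij,p])/(EG - F^2)
Gamma_ppp = 60/173, Gamma_ppq = -144/173, Gamma_pqq = 128/173, Gamma_qpp = 488/173, Gamma_qpq = -64/173, Gamma_qqq = -20/173
X = (7/3, 1/3), Y = (19/4, 3/4) at the point


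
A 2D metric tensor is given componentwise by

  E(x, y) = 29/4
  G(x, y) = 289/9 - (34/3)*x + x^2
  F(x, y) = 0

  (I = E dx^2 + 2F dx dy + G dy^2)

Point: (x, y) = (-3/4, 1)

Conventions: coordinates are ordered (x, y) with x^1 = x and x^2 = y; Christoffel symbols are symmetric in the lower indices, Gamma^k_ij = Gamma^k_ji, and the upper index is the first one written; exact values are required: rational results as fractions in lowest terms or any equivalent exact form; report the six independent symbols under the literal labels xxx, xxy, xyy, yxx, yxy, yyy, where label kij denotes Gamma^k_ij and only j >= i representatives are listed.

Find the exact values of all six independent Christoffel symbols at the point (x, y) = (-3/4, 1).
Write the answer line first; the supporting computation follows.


Answer: Gamma_xxx = 0, Gamma_xxy = 0, Gamma_xyy = 77/87, Gamma_yxx = 0, Gamma_yxy = -12/77, Gamma_yyy = 0

E = 29/4, F = 0, G = 5929/144 at the point
E_x = 0, E_y = 0, F_x = 0, F_y = 0, G_x = -77/6, G_y = 0
EG - F^2 = 171941/576;  g^inv = (576/171941) * [[5929/144, 0], [0, 29/4]]
first-kind symbols [ij,l] = (1/2)(d_i g_jl + d_j g_il - d_l g_ij): [xx,x] = E_x/2 = 0, [xx,y] = F_x - E_y/2 = 0, [xy,x] = E_y/2 = 0, [xy,y] = G_x/2 = -77/12, [yy,x] = F_y - G_x/2 = 77/12, [yy,y] = G_y/2 = 0
Gamma^x_ij = (G*[ij,x] - F*[ij,y])/(EG - F^2), Gamma^y_ij = (E*[ij,y] - F*[ij,x])/(EG - F^2)


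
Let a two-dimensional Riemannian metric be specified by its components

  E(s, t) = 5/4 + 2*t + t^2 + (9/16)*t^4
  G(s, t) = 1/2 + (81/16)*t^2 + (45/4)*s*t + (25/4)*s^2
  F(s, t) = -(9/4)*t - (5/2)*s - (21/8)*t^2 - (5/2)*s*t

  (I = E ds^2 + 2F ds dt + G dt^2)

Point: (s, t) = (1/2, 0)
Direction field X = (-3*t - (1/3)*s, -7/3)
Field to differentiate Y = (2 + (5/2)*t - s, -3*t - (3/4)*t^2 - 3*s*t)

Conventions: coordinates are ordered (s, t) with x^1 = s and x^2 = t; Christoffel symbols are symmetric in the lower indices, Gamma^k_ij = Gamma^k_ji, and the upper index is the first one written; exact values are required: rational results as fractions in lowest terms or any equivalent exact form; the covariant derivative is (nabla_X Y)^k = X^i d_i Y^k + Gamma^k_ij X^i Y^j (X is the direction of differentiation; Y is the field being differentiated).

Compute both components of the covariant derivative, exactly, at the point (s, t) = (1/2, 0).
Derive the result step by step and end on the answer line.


E = 5/4, F = -5/4, G = 33/16 at the point
E_s = 0, E_t = 2, F_s = -5/2, F_t = -7/2, G_s = 25/4, G_t = 45/8
EG - F^2 = 65/64;  g^inv = (64/65) * [[33/16, 5/4], [5/4, 5/4]]
first-kind symbols [ij,l] = (1/2)(d_i g_jl + d_j g_il - d_l g_ij): [ss,s] = E_s/2 = 0, [ss,t] = F_s - E_t/2 = -7/2, [st,s] = E_t/2 = 1, [st,t] = G_s/2 = 25/8, [tt,s] = F_t - G_s/2 = -53/8, [tt,t] = G_t/2 = 45/16
Gamma^s_ij = (G*[ij,s] - F*[ij,t])/(EG - F^2), Gamma^t_ij = (E*[ij,t] - F*[ij,s])/(EG - F^2)
Gamma_sss = -56/13, Gamma_sst = 382/65, Gamma_stt = -1299/130, Gamma_tss = -56/13, Gamma_tst = 66/13, Gamma_ttt = -61/13
X = (-1/6, -7/3), Y = (3/2, 0) at the point

Answer: (nabla_X Y)^s = -4906/195, (nabla_X Y)^t = -161/26


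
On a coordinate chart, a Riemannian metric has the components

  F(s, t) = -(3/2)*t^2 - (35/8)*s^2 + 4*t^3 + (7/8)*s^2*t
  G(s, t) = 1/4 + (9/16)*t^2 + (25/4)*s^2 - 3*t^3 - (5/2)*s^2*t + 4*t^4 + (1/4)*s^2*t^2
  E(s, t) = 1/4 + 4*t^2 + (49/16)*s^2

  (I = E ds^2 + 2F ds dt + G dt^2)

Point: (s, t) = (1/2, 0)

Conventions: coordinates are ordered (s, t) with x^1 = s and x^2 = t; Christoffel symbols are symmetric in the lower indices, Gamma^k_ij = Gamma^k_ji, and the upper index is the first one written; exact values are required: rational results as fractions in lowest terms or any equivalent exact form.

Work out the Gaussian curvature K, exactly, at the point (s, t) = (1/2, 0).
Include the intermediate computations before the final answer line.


E = 65/64, F = -35/32, G = 29/16, EG - F^2 = 165/256 at the point
E_s = 49/16, E_t = 0, F_s = -35/8, F_t = 7/32, G_s = 25/4, G_t = -5/8
E_tt = 8, F_st = 7/8, G_ss = 25/2
Evaluate Brioschi's two determinant matrices M1, M2 and divide by (EG - F^2)^2.
M1 = [[-E_tt/2 + F_st - G_ss/2, E_s/2, F_s - E_t/2], [F_t - G_s/2, E, F], [G_t/2, F, G]] = [[-75/8, 49/32, -35/8], [-93/32, 65/64, -35/32], [-5/16, -35/32, 29/16]]; det M1 = -26109/2048
M2 = [[0, E_t/2, G_s/2], [E_t/2, E, F], [G_s/2, F, G]] = [[0, 0, 25/8], [0, 65/64, -35/32], [25/8, -35/32, 29/16]]; det M2 = -40625/4096
det M1 - det M2 = -11593/4096; K = -11593/4096 / (165/256)^2 = -185488/27225

Answer: K = -185488/27225


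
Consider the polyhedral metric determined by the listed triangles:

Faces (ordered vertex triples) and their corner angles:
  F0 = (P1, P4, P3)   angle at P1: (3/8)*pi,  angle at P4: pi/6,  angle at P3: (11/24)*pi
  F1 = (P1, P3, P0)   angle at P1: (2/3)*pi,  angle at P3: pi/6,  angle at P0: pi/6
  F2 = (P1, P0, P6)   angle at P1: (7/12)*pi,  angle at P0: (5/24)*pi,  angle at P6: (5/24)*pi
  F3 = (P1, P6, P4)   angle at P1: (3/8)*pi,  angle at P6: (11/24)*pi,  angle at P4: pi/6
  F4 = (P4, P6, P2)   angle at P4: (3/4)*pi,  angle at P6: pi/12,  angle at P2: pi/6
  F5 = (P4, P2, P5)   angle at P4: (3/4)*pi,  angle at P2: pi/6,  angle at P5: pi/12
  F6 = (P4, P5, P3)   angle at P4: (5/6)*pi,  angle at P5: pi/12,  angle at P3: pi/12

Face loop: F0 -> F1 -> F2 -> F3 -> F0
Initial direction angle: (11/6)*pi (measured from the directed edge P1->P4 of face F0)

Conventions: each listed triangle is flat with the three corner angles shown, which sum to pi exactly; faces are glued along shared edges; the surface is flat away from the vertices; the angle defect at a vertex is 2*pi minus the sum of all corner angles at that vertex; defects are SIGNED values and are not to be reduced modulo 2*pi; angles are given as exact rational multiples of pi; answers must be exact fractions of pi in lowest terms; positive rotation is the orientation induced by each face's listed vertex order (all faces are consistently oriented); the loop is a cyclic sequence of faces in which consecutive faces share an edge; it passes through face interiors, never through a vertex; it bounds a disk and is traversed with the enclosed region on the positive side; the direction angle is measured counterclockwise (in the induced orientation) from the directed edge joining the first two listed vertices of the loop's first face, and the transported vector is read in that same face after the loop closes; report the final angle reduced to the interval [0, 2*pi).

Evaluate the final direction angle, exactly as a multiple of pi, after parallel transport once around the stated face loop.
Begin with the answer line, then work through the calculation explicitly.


Answer: final direction angle = (11/6)*pi

enclosed vertex P1: corner angles sum to 2*pi, defect = 2*pi - 2*pi = 0
the rotation equals the total enclosed defect, so the final angle is initial + defects (mod 2*pi)
final angle = (11/6)*pi + 0 = (11/6)*pi (mod 2*pi)


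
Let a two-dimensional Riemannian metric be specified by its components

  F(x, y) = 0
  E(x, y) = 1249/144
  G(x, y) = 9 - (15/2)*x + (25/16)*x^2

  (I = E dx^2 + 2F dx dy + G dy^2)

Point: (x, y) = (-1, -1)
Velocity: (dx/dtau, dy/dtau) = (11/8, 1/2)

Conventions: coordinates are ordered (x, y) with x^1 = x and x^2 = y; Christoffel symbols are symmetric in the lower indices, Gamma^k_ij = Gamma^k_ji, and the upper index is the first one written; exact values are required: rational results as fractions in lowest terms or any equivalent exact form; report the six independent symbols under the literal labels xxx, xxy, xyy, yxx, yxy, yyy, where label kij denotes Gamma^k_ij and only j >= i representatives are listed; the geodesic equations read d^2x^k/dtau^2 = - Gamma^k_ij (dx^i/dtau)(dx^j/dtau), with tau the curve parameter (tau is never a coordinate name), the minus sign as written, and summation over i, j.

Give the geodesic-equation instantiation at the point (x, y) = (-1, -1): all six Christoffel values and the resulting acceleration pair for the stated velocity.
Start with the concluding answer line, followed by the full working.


Answer: Gamma_xxx = 0, Gamma_xxy = 0, Gamma_xyy = 765/1249, Gamma_yxx = 0, Gamma_yxy = -5/17, Gamma_yyy = 0; accelerations (d^2x/dtau^2, d^2y/dtau^2) = (-765/4996, 55/136)

E = 1249/144, F = 0, G = 289/16 at the point
E_x = 0, E_y = 0, F_x = 0, F_y = 0, G_x = -85/8, G_y = 0
EG - F^2 = 360961/2304;  g^inv = (2304/360961) * [[289/16, 0], [0, 1249/144]]
first-kind symbols [ij,l] = (1/2)(d_i g_jl + d_j g_il - d_l g_ij): [xx,x] = E_x/2 = 0, [xx,y] = F_x - E_y/2 = 0, [xy,x] = E_y/2 = 0, [xy,y] = G_x/2 = -85/16, [yy,x] = F_y - G_x/2 = 85/16, [yy,y] = G_y/2 = 0
Gamma^x_ij = (G*[ij,x] - F*[ij,y])/(EG - F^2), Gamma^y_ij = (E*[ij,y] - F*[ij,x])/(EG - F^2)
Gamma_xxx = 0, Gamma_xxy = 0, Gamma_xyy = 765/1249, Gamma_yxx = 0, Gamma_yxy = -5/17, Gamma_yyy = 0
d^2x/dtau^2 = -(Gamma_xxx*(11/8)^2 + 2*Gamma_xxy*(11/8)*(1/2) + Gamma_xyy*(1/2)^2) = -765/4996
d^2y/dtau^2 = -(Gamma_yxx*(11/8)^2 + 2*Gamma_yxy*(11/8)*(1/2) + Gamma_yyy*(1/2)^2) = 55/136
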